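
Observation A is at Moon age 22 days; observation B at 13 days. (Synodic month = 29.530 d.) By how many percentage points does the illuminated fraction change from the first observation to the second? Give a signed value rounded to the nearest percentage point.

+45 pp

θ₁ = 360° × 22/29.530 = 268.2°, f₁ = (1 − cos θ₁)/2 = 0.516.
θ₂ = 360° × 13/29.530 = 158.5°, f₂ = (1 − cos θ₂)/2 = 0.965.
Change = f₂ − f₁ = +0.449 → +45 percentage points.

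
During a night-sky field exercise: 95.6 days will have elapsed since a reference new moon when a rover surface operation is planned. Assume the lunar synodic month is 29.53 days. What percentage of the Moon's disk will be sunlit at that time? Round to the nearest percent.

46%

95.6/29.53 = 3.237 lunations, so 3 complete cycles and 7.01 d into the next.
Elongation θ = 360° × 7.01/29.53 ≈ 85.5°.
With cos θ = 0.079, the lit fraction is (1 − 0.079)/2 ≈ 0.460, so 46%.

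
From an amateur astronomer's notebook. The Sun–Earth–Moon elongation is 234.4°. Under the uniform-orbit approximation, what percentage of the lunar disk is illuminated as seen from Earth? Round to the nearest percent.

cos 234.4° = (-0.582), so f = (1 − (-0.582))/2 = 0.791, i.e. 79%.

79%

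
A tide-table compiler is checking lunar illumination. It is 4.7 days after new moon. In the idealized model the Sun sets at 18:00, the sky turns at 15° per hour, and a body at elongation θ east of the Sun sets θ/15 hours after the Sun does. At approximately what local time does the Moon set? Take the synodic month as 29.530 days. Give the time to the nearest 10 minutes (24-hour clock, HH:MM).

Phase angle: θ = 360°·(4.7 d)/(29.530 d) = 57.3°.
At 15° of sky rotation per hour, 57.3° corresponds to a 3.82 h lag.
18:00 + 3.820 h ≈ 21:49 → 21:50 to the nearest ten minutes.

21:50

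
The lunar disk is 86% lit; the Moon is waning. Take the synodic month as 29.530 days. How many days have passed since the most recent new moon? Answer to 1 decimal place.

18.4 days

cos θ = 1 − 2f = -0.720, giving a principal value of 136.1°.
A waning Moon lies in 180°–360°, so θ = 360° − 136.1° = 223.9°.
Age = 29.530 × 223.9°/360° ≈ 18.37 days.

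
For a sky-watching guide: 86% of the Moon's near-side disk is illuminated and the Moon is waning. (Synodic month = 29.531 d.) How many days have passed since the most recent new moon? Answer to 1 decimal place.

18.4 days

From f = (1 − cos θ)/2: cos θ = 1 − 2×0.86 = -0.720; arccos → 136.1°.
A waning Moon lies in 180°–360°, so θ = 360° − 136.1° = 223.9°.
At 360°/29.531 d per day, 223.9° corresponds to 18.37 days.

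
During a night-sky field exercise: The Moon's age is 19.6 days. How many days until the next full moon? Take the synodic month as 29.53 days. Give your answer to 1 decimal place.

Full moon is 0.5 of the way through the cycle: age 0.5 × 29.53 = 14.765 d.
This lunation's full moon (14.765 d) has passed, so add one period: 44.295 − 19.6 = 24.695 days.

24.7 days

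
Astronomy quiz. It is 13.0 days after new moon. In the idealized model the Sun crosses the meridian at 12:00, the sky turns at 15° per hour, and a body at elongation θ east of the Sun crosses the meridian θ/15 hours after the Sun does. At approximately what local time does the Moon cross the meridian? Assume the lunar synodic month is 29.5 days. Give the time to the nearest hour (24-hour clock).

The Moon has covered 13.0/29.5 of its cycle, so θ ≈ 360° × 13.0/29.5 = 158.6°.
At 15° of sky rotation per hour, 158.6° corresponds to a 10.58 h lag.
12:00 + 10.58 h ≈ 22:35 → 23:00 to the nearest hour.

23:00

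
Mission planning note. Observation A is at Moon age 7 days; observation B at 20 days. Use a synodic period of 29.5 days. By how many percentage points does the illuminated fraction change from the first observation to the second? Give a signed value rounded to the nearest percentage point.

First observation: θ = 360°·7/29.5 = 85.4°, so f = 0.460.
Second observation: θ = 244.1°, f = 0.719.
Δf = 0.719 − 0.460 = +0.259, i.e. +26 pp.

+26 pp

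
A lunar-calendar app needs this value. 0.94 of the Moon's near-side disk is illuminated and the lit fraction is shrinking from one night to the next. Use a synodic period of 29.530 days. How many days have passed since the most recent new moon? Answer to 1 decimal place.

From f = (1 − cos θ)/2: cos θ = 1 − 2×0.94 = -0.880; arccos → 151.6°.
Waning ⇒ past full, so θ = 360° − 151.6° = 208.4°.
Age = 29.530 × 208.4°/360° ≈ 17.09 days.

17.1 days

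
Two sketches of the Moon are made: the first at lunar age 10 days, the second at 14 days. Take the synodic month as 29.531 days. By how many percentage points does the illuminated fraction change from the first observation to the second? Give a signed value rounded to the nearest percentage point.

First observation: θ = 360°·10/29.531 = 121.9°, so f = 0.764.
Second observation: θ = 170.7°, f = 0.993.
Δf = 0.993 − 0.764 = +0.229, i.e. +23 pp.

+23 percentage points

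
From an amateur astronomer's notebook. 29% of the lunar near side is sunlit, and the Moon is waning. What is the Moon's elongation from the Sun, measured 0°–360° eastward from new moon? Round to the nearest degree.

Invert f = (1 − cos θ)/2 to get cos θ = 1 − 2(0.29) = 0.420, hence θ₀ = arccos 0.420 = 65.2°.
Since the Moon is past full (waning), take the reflex angle: θ = 360° − 65.2° = 294.8°.

295°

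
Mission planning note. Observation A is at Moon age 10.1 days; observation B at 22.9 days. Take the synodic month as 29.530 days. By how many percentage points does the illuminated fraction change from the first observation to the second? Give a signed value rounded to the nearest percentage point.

θ₁ = 360° × 10.1/29.530 = 123.1°, f₁ = (1 − cos θ₁)/2 = 0.773.
θ₂ = 360° × 22.9/29.530 = 279.2°, f₂ = (1 − cos θ₂)/2 = 0.420.
Change = f₂ − f₁ = -0.353 → -35 percentage points.

-35 percentage points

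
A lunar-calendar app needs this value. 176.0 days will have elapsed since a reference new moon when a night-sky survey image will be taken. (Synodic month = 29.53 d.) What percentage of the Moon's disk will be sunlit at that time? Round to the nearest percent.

2%

Reduce mod P: 176.0 − 5×29.53 = 28.35 d into the current lunation.
Elongation θ = 360° × 28.35/29.53 ≈ 345.6°.
cos 345.6° = 0.969, so f = (1 − 0.969)/2 = 0.016, so 2%.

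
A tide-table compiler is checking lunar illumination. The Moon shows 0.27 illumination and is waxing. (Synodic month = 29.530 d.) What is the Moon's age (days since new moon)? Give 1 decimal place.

Invert f = (1 − cos θ)/2 to get cos θ = 1 − 2(0.27) = 0.460, hence θ₀ = arccos 0.460 = 62.6°.
Waxing ⇒ before full, so θ = 62.6°.
Age = 29.530 × 62.6°/360° ≈ 5.14 days.

5.1 days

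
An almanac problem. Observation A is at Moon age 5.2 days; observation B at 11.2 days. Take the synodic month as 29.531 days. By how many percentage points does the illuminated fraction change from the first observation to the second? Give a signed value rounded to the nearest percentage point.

First observation: θ = 360°·5.2/29.531 = 63.4°, so f = 0.276.
Second observation: θ = 136.5°, f = 0.863.
Δf = 0.863 − 0.276 = +0.587, i.e. +59 pp.

+59 percentage points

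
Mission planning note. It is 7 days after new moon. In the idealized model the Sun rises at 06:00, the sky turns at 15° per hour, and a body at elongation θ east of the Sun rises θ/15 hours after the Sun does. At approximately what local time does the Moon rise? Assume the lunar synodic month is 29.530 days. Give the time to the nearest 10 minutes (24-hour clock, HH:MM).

The Moon has covered 7/29.530 of its cycle, so θ ≈ 360° × 7/29.530 = 85.3°.
Delay after the Sun = 85.3° / (15°/h) ≈ 5.69 h.
06:00 + 5.689 h ≈ 11:41 → 11:40 to the nearest ten minutes.

11:40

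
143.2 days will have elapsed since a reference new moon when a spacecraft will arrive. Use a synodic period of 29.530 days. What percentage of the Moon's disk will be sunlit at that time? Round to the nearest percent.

Reduce mod P: 143.2 − 4×29.530 = 25.08 d into the current lunation.
Elongation θ = 360° × 25.08/29.530 ≈ 305.8°.
cos 305.8° = 0.584, so f = (1 − 0.584)/2 = 0.208, so 21%.

21%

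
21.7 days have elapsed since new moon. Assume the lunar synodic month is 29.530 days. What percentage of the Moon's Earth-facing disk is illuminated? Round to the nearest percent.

55%

The Moon has covered 21.7/29.530 of its cycle, so θ ≈ 360° × 21.7/29.530 = 264.5°.
Illuminated fraction = (1 − cos 264.5°)/2 = (1 − (-0.095))/2 ≈ 0.548, so 55%.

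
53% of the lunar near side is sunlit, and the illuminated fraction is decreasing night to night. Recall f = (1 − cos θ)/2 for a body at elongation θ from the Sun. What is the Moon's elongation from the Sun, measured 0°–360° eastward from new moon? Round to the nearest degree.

From f = (1 − cos θ)/2: cos θ = 1 − 2×0.53 = -0.060; arccos → 93.4°.
Since the Moon is past full (waning), take the reflex angle: θ = 360° − 93.4° = 266.6°.

267°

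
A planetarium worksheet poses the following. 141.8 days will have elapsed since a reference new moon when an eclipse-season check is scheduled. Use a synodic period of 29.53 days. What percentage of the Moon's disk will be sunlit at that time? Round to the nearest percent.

141.8 d spans 4 complete synodic months (4 × 29.53 = 118.12 d) plus 23.68 d.
The Moon has covered 23.68/29.53 of its cycle, so θ ≈ 360° × 23.68/29.53 = 288.7°.
With cos θ = 0.320, the lit fraction is (1 − 0.320)/2 ≈ 0.340, so 34%.

34%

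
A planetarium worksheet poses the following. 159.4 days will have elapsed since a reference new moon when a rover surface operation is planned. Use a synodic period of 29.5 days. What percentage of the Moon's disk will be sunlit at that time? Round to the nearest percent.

159.4 d spans 5 complete synodic months (5 × 29.5 = 147.50 d) plus 11.90 d.
Elongation θ = 360° × 11.90/29.5 ≈ 145.2°.
With cos θ = (-0.821), the lit fraction is (1 − (-0.821))/2 ≈ 0.911, so 91%.

91%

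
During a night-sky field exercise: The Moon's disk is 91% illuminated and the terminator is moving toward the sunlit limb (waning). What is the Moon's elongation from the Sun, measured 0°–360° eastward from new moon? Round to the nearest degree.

215°

From f = (1 − cos θ)/2: cos θ = 1 − 2×0.91 = -0.820; arccos → 145.1°.
Since the Moon is past full (waning), take the reflex angle: θ = 360° − 145.1° = 214.9°.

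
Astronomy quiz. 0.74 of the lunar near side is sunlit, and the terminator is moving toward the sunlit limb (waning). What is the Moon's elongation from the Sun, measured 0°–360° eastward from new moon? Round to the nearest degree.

From f = (1 − cos θ)/2: cos θ = 1 − 2×0.74 = -0.480; arccos → 118.7°.
Since the Moon is past full (waning), take the reflex angle: θ = 360° − 118.7° = 241.3°.

241°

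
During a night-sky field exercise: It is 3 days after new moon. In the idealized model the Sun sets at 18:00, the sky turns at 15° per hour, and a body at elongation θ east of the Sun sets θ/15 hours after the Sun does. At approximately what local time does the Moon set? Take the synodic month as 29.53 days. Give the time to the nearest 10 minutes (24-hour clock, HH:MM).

20:30

Elongation θ = 360° × 3/29.53 ≈ 36.6°.
At 15° of sky rotation per hour, 36.6° corresponds to a 2.44 h lag.
18:00 + 2.438 h ≈ 20:26 → 20:30 to the nearest ten minutes.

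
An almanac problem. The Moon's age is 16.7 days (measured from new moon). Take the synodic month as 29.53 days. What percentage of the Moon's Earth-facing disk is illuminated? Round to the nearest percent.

96%

Elongation θ = 360° × 16.7/29.53 ≈ 203.6°.
Illuminated fraction = (1 − cos 203.6°)/2 = (1 − (-0.916))/2 ≈ 0.958, so 96%.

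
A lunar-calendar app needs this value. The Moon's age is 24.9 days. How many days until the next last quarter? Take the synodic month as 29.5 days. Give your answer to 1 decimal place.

Last quarter is 0.75 of the way through the cycle: age 0.75 × 29.5 = 22.125 d.
This lunation's last quarter (22.125 d) has passed, so add one period: 51.625 − 24.9 = 26.725 days.

26.7 days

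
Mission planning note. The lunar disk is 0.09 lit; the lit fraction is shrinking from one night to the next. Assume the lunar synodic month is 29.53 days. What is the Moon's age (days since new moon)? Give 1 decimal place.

cos θ = 1 − 2f = 0.820, giving a principal value of 34.9°.
Waning ⇒ past full, so θ = 360° − 34.9° = 325.1°.
That fraction of the synodic month is 325.1/360 × 29.53 d ≈ 26.67 d.

26.7 days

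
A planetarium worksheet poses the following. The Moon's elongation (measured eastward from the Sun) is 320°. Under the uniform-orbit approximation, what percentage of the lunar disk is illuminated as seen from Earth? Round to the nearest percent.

12%

Half-versine of 320°: (1 − 0.766)/2 = 0.117, i.e. 12%.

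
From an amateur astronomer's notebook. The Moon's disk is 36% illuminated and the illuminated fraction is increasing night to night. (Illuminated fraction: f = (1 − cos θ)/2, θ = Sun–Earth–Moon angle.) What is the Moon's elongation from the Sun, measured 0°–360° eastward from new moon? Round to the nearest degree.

74°

Invert f = (1 − cos θ)/2 to get cos θ = 1 − 2(0.36) = 0.280, hence θ₀ = arccos 0.280 = 73.7°.
Before full moon the principal value applies: θ = 73.7°.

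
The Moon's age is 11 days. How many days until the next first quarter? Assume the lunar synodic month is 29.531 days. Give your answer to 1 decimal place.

25.9 days

First quarter occurs at elongation 90°, i.e. at age 29.531 × 90/360 = 7.383 d.
This lunation's first quarter (7.383 d) has passed, so add one period: 36.914 − 11 = 25.914 days.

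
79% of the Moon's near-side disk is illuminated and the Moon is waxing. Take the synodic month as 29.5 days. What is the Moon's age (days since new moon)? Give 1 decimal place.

cos θ = 1 − 2f = -0.580, giving a principal value of 125.5°.
Waxing ⇒ before full, so θ = 125.5°.
At 360°/29.5 d per day, 125.5° corresponds to 10.28 days.

10.3 days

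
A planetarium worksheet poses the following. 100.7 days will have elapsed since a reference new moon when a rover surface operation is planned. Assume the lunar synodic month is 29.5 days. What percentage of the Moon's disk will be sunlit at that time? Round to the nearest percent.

Reduce mod P: 100.7 − 3×29.5 = 12.20 d into the current lunation.
Elongation θ = 360° × 12.20/29.5 ≈ 148.9°.
cos 148.9° = (-0.856), so f = (1 − (-0.856))/2 = 0.928, so 93%.

93%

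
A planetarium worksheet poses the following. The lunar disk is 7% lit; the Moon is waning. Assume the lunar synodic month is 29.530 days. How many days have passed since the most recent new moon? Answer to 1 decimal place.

27.0 days

cos θ = 1 − 2f = 0.860, giving a principal value of 30.7°.
A waning Moon lies in 180°–360°, so θ = 360° − 30.7° = 329.3°.
At 360°/29.530 d per day, 329.3° corresponds to 27.01 days.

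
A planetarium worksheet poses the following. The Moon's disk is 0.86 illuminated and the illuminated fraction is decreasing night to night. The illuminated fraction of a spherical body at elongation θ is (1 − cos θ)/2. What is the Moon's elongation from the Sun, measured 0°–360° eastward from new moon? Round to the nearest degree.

224°

cos θ = 1 − 2f = -0.720, giving a principal value of 136.1°.
Waning ⇒ past full, so θ = 360° − 136.1° = 223.9°.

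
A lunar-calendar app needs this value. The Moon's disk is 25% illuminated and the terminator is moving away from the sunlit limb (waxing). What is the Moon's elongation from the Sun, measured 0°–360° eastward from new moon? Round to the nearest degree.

Invert f = (1 − cos θ)/2 to get cos θ = 1 − 2(0.25) = 0.500, hence θ₀ = arccos 0.500 = 60.0°.
Before full moon the principal value applies: θ = 60.0°.

60°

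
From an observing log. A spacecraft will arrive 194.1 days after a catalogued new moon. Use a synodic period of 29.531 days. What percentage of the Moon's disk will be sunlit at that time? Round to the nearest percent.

95%

194.1/29.531 = 6.573 lunations, so 6 complete cycles and 16.91 d into the next.
The Moon has covered 16.91/29.531 of its cycle, so θ ≈ 360° × 16.91/29.531 = 206.2°.
Illuminated fraction = (1 − cos 206.2°)/2 = (1 − (-0.897))/2 ≈ 0.949, so 95%.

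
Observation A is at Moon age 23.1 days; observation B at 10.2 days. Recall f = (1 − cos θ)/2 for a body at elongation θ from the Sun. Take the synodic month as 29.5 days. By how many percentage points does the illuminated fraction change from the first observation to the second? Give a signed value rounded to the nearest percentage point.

θ₁ = 360° × 23.1/29.5 = 281.9°, f₁ = (1 − cos θ₁)/2 = 0.397.
θ₂ = 360° × 10.2/29.5 = 124.5°, f₂ = (1 − cos θ₂)/2 = 0.783.
Change = f₂ − f₁ = +0.386 → +39 percentage points.

+39 pp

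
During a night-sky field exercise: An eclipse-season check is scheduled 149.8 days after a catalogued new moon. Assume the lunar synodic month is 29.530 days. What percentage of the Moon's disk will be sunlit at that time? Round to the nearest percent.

5%

Reduce mod P: 149.8 − 5×29.530 = 2.15 d into the current lunation.
Elongation θ = 360° × 2.15/29.530 ≈ 26.2°.
Illuminated fraction = (1 − cos 26.2°)/2 = (1 − 0.897)/2 ≈ 0.051, so 5%.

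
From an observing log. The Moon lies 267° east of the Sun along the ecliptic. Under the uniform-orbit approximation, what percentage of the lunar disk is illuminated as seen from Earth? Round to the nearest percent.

cos 267° = (-0.052), so f = (1 − (-0.052))/2 = 0.526, i.e. 53%.

53%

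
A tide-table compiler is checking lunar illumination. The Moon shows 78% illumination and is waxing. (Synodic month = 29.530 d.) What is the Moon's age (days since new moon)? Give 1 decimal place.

Invert f = (1 − cos θ)/2 to get cos θ = 1 − 2(0.78) = -0.560, hence θ₀ = arccos -0.560 = 124.1°.
The Moon is waxing (0°–180°), so θ = 124.1° directly.
That fraction of the synodic month is 124.1/360 × 29.530 d ≈ 10.18 d.

10.2 days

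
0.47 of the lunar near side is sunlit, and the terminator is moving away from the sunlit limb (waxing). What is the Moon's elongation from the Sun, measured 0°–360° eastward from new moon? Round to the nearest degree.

87°

From f = (1 − cos θ)/2: cos θ = 1 − 2×0.47 = 0.060; arccos → 86.6°.
Waxing ⇒ before full, so θ = 86.6°.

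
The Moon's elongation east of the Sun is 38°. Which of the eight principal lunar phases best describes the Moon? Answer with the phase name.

38° lies in the waxing crescent sector of the 8-phase cycle.

waxing crescent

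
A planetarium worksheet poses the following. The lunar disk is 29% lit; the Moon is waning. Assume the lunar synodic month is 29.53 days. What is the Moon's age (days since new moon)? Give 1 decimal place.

24.2 days

Invert f = (1 − cos θ)/2 to get cos θ = 1 − 2(0.29) = 0.420, hence θ₀ = arccos 0.420 = 65.2°.
Since the Moon is past full (waning), take the reflex angle: θ = 360° − 65.2° = 294.8°.
At 360°/29.53 d per day, 294.8° corresponds to 24.18 days.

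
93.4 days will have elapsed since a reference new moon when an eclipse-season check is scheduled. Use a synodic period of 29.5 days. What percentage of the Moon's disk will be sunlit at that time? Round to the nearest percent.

Reduce mod P: 93.4 − 3×29.5 = 4.90 d into the current lunation.
Elongation θ = 360° × 4.90/29.5 ≈ 59.8°.
cos 59.8° = 0.503, so f = (1 − 0.503)/2 = 0.248, so 25%.

25%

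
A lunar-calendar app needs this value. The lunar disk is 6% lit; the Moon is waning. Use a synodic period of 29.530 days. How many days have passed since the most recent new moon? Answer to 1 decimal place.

27.2 days

cos θ = 1 − 2f = 0.880, giving a principal value of 28.4°.
Waning ⇒ past full, so θ = 360° − 28.4° = 331.6°.
That fraction of the synodic month is 331.6/360 × 29.530 d ≈ 27.20 d.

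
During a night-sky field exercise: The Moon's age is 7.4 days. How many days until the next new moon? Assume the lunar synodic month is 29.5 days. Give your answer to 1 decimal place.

22.1 days

One full lunation from the last new moon is 29.5 d; remaining = 29.5 − 7.4 = 22.100 d.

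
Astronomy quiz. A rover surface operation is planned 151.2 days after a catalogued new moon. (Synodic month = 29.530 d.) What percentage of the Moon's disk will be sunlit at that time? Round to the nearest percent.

14%

151.2 d spans 5 complete synodic months (5 × 29.530 = 147.65 d) plus 3.55 d.
The Moon has covered 3.55/29.530 of its cycle, so θ ≈ 360° × 3.55/29.530 = 43.3°.
cos 43.3° = 0.728, so f = (1 − 0.728)/2 = 0.136, so 14%.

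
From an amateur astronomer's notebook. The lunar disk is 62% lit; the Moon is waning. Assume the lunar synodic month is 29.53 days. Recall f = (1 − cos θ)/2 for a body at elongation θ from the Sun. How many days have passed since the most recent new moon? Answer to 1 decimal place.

cos θ = 1 − 2f = -0.240, giving a principal value of 103.9°.
Waning ⇒ past full, so θ = 360° − 103.9° = 256.1°.
At 360°/29.53 d per day, 256.1° corresponds to 21.01 days.

21.0 days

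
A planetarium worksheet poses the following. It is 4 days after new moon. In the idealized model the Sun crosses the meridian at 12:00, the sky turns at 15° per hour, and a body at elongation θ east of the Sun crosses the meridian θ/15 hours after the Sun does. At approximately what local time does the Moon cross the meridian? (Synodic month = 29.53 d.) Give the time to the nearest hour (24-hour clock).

15:00

The Moon has covered 4/29.53 of its cycle, so θ ≈ 360° × 4/29.53 = 48.8°.
The Moon trails the Sun by θ/15 = 48.8/15 ≈ 3.25 hours.
12:00 + 3.25 h ≈ 15:15 → 15:00 to the nearest hour.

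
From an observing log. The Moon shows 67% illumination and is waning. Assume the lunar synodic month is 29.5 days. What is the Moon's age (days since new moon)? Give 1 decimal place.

Invert f = (1 − cos θ)/2 to get cos θ = 1 − 2(0.67) = -0.340, hence θ₀ = arccos -0.340 = 109.9°.
Waning ⇒ past full, so θ = 360° − 109.9° = 250.1°.
Age = 29.5 × 250.1°/360° ≈ 20.50 days.

20.5 days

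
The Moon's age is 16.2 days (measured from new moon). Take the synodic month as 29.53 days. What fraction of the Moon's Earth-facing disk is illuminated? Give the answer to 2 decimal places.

The Moon has covered 16.2/29.53 of its cycle, so θ ≈ 360° × 16.2/29.53 = 197.5°.
Illuminated fraction = (1 − cos 197.5°)/2 = (1 − (-0.954))/2 ≈ 0.977.

0.98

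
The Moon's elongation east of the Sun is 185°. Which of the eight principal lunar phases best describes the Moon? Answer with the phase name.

The full moon sector spans roughly 158°–202°; 185° falls inside it.

full moon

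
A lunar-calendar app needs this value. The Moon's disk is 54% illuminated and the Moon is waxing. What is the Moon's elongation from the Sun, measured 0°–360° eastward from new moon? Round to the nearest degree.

95°

From f = (1 − cos θ)/2: cos θ = 1 − 2×0.54 = -0.080; arccos → 94.6°.
The Moon is waxing (0°–180°), so θ = 94.6° directly.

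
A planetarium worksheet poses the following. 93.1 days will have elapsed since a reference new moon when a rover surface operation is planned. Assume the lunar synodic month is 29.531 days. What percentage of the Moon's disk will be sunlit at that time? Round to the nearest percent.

21%

93.1/29.531 = 3.153 lunations, so 3 complete cycles and 4.51 d into the next.
Elongation θ = 360° × 4.51/29.531 ≈ 54.9°.
Illuminated fraction = (1 − cos 54.9°)/2 = (1 − 0.574)/2 ≈ 0.213, so 21%.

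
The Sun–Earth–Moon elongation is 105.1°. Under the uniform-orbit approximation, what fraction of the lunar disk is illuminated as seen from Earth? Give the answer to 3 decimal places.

0.630

cos 105.1° = (-0.261), so f = (1 − (-0.261))/2 = 0.630.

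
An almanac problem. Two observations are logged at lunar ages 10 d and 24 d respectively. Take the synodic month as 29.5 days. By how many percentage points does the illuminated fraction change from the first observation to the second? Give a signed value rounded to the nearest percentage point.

θ₁ = 360° × 10/29.5 = 122.0°, f₁ = (1 − cos θ₁)/2 = 0.765.
θ₂ = 360° × 24/29.5 = 292.9°, f₂ = (1 − cos θ₂)/2 = 0.306.
Change = f₂ − f₁ = -0.460 → -46 percentage points.

-46 pp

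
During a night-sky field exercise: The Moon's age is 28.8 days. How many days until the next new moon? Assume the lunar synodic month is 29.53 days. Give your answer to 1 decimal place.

The next new moon completes the synodic month: 29.53 − 28.8 = 0.730 days.

0.7 days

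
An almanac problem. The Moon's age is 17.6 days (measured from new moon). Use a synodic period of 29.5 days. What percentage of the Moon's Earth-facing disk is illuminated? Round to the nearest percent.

The Moon has covered 17.6/29.5 of its cycle, so θ ≈ 360° × 17.6/29.5 = 214.8°.
cos 214.8° = (-0.821), so f = (1 − (-0.821))/2 = 0.911, so 91%.

91%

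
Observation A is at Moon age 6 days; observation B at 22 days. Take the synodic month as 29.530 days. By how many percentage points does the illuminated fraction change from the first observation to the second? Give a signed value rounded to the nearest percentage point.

θ₁ = 360° × 6/29.530 = 73.1°, f₁ = (1 − cos θ₁)/2 = 0.355.
θ₂ = 360° × 22/29.530 = 268.2°, f₂ = (1 − cos θ₂)/2 = 0.516.
Change = f₂ − f₁ = +0.161 → +16 percentage points.

+16 pp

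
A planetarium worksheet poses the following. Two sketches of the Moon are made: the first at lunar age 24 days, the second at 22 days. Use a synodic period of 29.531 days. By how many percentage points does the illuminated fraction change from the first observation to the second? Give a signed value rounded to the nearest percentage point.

First observation: θ = 360°·24/29.531 = 292.6°, so f = 0.308.
Second observation: θ = 268.2°, f = 0.516.
Δf = 0.516 − 0.308 = +0.208, i.e. +21 pp.

+21 pp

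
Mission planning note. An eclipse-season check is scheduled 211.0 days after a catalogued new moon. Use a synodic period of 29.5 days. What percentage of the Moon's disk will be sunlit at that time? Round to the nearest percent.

21%

Reduce mod P: 211.0 − 7×29.5 = 4.50 d into the current lunation.
The Moon has covered 4.50/29.5 of its cycle, so θ ≈ 360° × 4.50/29.5 = 54.9°.
Illuminated fraction = (1 − cos 54.9°)/2 = (1 − 0.575)/2 ≈ 0.213, so 21%.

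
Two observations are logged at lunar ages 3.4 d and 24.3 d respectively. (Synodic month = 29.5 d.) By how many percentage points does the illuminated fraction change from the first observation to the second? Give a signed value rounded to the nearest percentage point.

+15 percentage points

First observation: θ = 360°·3.4/29.5 = 41.5°, so f = 0.125.
Second observation: θ = 296.5°, f = 0.277.
Δf = 0.277 − 0.125 = +0.151, i.e. +15 pp.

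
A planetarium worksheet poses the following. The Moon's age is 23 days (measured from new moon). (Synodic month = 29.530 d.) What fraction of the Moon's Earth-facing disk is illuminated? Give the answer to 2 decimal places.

0.41

The Moon has covered 23/29.530 of its cycle, so θ ≈ 360° × 23/29.530 = 280.4°.
With cos θ = 0.180, the lit fraction is (1 − 0.180)/2 ≈ 0.410.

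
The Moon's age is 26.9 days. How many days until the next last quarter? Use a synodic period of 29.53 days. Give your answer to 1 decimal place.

Last quarter is 0.75 of the way through the cycle: age 0.75 × 29.53 = 22.148 d.
This lunation's last quarter (22.148 d) has passed, so add one period: 51.678 − 26.9 = 24.778 days.

24.8 days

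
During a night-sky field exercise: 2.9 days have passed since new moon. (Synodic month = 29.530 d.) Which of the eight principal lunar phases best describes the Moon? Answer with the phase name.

waxing crescent

At 2.9/29.530 of the cycle, θ ≈ 35° — the waxing crescent range.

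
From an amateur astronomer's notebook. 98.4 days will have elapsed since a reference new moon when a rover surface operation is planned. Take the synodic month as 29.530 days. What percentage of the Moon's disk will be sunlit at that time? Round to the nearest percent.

75%

Reduce mod P: 98.4 − 3×29.530 = 9.81 d into the current lunation.
Elongation θ = 360° × 9.81/29.530 ≈ 119.6°.
Illuminated fraction = (1 − cos 119.6°)/2 = (1 − (-0.494))/2 ≈ 0.747, so 75%.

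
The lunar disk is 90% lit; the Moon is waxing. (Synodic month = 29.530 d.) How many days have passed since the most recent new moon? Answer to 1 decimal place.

11.7 days

Invert f = (1 − cos θ)/2 to get cos θ = 1 − 2(0.90) = -0.800, hence θ₀ = arccos -0.800 = 143.1°.
The Moon is waxing (0°–180°), so θ = 143.1° directly.
At 360°/29.530 d per day, 143.1° corresponds to 11.74 days.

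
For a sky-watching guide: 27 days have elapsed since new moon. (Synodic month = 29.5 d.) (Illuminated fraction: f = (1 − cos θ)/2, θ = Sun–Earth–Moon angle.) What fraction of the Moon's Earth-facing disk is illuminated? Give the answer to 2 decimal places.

0.07

Phase angle: θ = 360°·(27 d)/(29.5 d) = 329.5°.
With cos θ = 0.862, the lit fraction is (1 − 0.862)/2 ≈ 0.069.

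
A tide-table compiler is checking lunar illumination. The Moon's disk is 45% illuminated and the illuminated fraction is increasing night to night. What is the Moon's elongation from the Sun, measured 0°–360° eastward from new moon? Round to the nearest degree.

84°

From f = (1 − cos θ)/2: cos θ = 1 − 2×0.45 = 0.100; arccos → 84.3°.
Waxing ⇒ before full, so θ = 84.3°.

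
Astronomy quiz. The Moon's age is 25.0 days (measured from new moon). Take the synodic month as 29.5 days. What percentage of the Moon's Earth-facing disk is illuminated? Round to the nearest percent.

21%

The Moon has covered 25.0/29.5 of its cycle, so θ ≈ 360° × 25.0/29.5 = 305.1°.
Illuminated fraction = (1 − cos 305.1°)/2 = (1 − 0.575)/2 ≈ 0.213, so 21%.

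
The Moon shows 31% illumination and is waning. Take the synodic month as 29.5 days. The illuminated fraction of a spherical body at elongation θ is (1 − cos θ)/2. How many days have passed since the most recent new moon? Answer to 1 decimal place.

cos θ = 1 − 2f = 0.380, giving a principal value of 67.7°.
Waning ⇒ past full, so θ = 360° − 67.7° = 292.3°.
At 360°/29.5 d per day, 292.3° corresponds to 23.96 days.

24.0 days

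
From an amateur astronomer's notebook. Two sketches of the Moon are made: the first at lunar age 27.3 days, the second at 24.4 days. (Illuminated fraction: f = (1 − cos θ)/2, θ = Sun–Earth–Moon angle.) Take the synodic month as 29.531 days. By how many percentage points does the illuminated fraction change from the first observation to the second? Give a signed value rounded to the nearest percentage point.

+21 pp

First observation: θ = 360°·27.3/29.531 = 332.8°, so f = 0.055.
Second observation: θ = 297.5°, f = 0.270.
Δf = 0.270 − 0.055 = +0.214, i.e. +21 pp.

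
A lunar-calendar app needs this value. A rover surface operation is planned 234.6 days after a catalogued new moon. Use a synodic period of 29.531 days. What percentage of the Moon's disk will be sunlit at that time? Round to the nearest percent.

3%

234.6 d spans 7 complete synodic months (7 × 29.531 = 206.72 d) plus 27.88 d.
Elongation θ = 360° × 27.88/29.531 ≈ 339.9°.
With cos θ = 0.939, the lit fraction is (1 − 0.939)/2 ≈ 0.030, so 3%.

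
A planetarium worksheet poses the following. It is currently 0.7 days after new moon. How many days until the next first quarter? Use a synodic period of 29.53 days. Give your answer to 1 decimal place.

First quarter is 0.25 of the way through the cycle: age 0.25 × 29.53 = 7.383 d.
So 6.683 days remain (7.383 − 0.7).

6.7 days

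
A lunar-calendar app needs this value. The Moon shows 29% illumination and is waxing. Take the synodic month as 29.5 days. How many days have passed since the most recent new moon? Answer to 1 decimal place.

Invert f = (1 − cos θ)/2 to get cos θ = 1 − 2(0.29) = 0.420, hence θ₀ = arccos 0.420 = 65.2°.
Waxing ⇒ before full, so θ = 65.2°.
That fraction of the synodic month is 65.2/360 × 29.5 d ≈ 5.34 d.

5.3 days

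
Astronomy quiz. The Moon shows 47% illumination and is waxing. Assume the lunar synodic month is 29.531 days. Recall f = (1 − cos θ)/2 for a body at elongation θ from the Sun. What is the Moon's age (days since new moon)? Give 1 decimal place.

cos θ = 1 − 2f = 0.060, giving a principal value of 86.6°.
Waxing ⇒ before full, so θ = 86.6°.
At 360°/29.531 d per day, 86.6° corresponds to 7.10 days.

7.1 days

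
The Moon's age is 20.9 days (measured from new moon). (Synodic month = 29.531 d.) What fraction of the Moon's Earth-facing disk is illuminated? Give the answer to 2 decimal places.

0.63

Phase angle: θ = 360°·(20.9 d)/(29.531 d) = 254.8°.
Illuminated fraction = (1 − cos 254.8°)/2 = (1 − (-0.262))/2 ≈ 0.631.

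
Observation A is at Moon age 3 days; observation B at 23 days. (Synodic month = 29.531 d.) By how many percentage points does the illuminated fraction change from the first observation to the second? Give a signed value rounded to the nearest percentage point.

+31 pp

θ₁ = 360° × 3/29.531 = 36.6°, f₁ = (1 − cos θ₁)/2 = 0.098.
θ₂ = 360° × 23/29.531 = 280.4°, f₂ = (1 − cos θ₂)/2 = 0.410.
Change = f₂ − f₁ = +0.311 → +31 percentage points.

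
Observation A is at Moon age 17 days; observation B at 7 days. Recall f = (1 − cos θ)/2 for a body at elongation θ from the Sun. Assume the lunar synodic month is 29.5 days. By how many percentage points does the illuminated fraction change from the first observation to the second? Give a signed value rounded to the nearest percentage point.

First observation: θ = 360°·17/29.5 = 207.5°, so f = 0.944.
Second observation: θ = 85.4°, f = 0.460.
Δf = 0.460 − 0.944 = -0.484, i.e. -48 pp.

-48 percentage points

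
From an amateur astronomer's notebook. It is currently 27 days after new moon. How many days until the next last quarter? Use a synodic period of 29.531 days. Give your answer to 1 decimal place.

24.7 days

Last quarter is 0.75 of the way through the cycle: age 0.75 × 29.531 = 22.148 d.
This lunation's last quarter (22.148 d) has passed, so add one period: 51.679 − 27 = 24.679 days.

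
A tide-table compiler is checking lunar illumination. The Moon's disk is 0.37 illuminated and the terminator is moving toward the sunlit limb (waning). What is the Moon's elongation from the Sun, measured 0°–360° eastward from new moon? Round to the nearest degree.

285°

cos θ = 1 − 2f = 0.260, giving a principal value of 74.9°.
A waning Moon lies in 180°–360°, so θ = 360° − 74.9° = 285.1°.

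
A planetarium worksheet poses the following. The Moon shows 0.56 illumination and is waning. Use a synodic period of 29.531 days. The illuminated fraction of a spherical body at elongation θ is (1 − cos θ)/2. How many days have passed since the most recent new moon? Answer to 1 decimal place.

21.6 days

From f = (1 − cos θ)/2: cos θ = 1 − 2×0.56 = -0.120; arccos → 96.9°.
Since the Moon is past full (waning), take the reflex angle: θ = 360° − 96.9° = 263.1°.
Age = 29.531 × 263.1°/360° ≈ 21.58 days.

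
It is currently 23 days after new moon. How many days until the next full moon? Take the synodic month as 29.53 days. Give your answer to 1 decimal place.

Full moon occurs at elongation 180°, i.e. at age 29.53 × 180/360 = 14.765 d.
Already past this cycle's full moon; the next is at 14.765 + 29.53 = 44.295 d, so 44.295 − 23 = 21.295 days.

21.3 days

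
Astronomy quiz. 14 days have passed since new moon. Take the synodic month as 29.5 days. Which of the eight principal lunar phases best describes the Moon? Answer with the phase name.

full moon

At 14/29.5 of the cycle, θ ≈ 171° — the full moon range.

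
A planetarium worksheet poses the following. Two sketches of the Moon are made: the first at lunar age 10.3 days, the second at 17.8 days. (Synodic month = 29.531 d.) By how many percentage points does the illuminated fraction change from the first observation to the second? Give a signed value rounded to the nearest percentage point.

+11 percentage points

θ₁ = 360° × 10.3/29.531 = 125.6°, f₁ = (1 − cos θ₁)/2 = 0.791.
θ₂ = 360° × 17.8/29.531 = 217.0°, f₂ = (1 − cos θ₂)/2 = 0.899.
Change = f₂ − f₁ = +0.109 → +11 percentage points.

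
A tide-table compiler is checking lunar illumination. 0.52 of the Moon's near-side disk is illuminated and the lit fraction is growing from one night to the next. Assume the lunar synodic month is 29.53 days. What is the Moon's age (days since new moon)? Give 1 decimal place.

From f = (1 − cos θ)/2: cos θ = 1 − 2×0.52 = -0.040; arccos → 92.3°.
Before full moon the principal value applies: θ = 92.3°.
Age = 29.53 × 92.3°/360° ≈ 7.57 days.

7.6 days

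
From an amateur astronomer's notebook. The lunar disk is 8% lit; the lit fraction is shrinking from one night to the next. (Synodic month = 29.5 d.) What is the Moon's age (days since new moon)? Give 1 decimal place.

26.8 days

Invert f = (1 − cos θ)/2 to get cos θ = 1 − 2(0.08) = 0.840, hence θ₀ = arccos 0.840 = 32.9°.
Waning ⇒ past full, so θ = 360° − 32.9° = 327.1°.
That fraction of the synodic month is 327.1/360 × 29.5 d ≈ 26.81 d.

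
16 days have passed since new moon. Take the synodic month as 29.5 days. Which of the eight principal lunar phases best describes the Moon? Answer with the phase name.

full moon

θ ≈ 360° × 16/29.5 = 195°, which falls in the full moon sector.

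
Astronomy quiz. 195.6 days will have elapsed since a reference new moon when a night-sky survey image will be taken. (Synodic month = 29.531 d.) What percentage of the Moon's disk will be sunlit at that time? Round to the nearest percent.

195.6/29.531 = 6.624 lunations, so 6 complete cycles and 18.41 d into the next.
Elongation θ = 360° × 18.41/29.531 ≈ 224.5°.
cos 224.5° = (-0.714), so f = (1 − (-0.714))/2 = 0.857, so 86%.

86%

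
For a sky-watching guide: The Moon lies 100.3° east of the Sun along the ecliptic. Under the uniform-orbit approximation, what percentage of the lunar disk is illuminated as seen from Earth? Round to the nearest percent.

59%

Half-versine of 100.3°: (1 − (-0.179))/2 = 0.589, i.e. 59%.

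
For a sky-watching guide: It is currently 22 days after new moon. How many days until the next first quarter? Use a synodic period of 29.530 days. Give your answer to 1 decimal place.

First quarter is 0.25 of the way through the cycle: age 0.25 × 29.530 = 7.383 d.
Already past this cycle's first quarter; the next is at 7.383 + 29.530 = 36.913 d, so 36.913 − 22 = 14.913 days.

14.9 days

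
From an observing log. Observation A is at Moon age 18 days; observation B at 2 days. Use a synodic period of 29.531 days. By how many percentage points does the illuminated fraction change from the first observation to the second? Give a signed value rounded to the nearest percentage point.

-84 pp

First observation: θ = 360°·18/29.531 = 219.4°, so f = 0.886.
Second observation: θ = 24.4°, f = 0.045.
Δf = 0.045 − 0.886 = -0.842, i.e. -84 pp.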